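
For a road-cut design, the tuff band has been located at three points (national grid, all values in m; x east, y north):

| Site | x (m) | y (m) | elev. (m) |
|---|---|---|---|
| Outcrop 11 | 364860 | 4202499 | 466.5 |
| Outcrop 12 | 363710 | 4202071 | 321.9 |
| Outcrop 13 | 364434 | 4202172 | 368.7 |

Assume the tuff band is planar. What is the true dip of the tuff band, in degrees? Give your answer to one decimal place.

Two edge vectors: Outcrop 11→Outcrop 12 = (-1150, -428, -144.6), Outcrop 11→Outcrop 13 = (-426, -327, -97.8).
Normal n = (Outcrop 11→Outcrop 12) × (Outcrop 11→Outcrop 13) = (-5425.8, -50870.4, 193722).
So ∂z/∂x = −n_x/n_z = 0.02801 and ∂z/∂y = −n_y/n_z = 0.26259.
Gradient magnitude |∇z| = √(a² + b²) = √(0.00078 + 0.06896) = 0.26408.
True dip = arctan(0.26408) = 14.8°, dipping toward S (azimuth ≈ 186°).

14.8°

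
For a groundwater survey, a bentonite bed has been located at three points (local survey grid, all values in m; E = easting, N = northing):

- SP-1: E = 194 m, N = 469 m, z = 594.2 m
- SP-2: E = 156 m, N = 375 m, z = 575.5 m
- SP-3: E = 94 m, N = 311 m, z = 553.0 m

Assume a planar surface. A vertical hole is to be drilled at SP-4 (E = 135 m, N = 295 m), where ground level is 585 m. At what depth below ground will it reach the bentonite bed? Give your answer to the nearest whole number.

Let the plane be z = a·E + b·N + c.
SP-2−SP-1: −38a − 94b = −18.7;  SP-3−SP-1: −100a − 158b = −41.2.
Solving gives a = 0.27038, b = 0.08963.
Then c = 594.2 − a·194 − b·469 = 499.71.
At (135, 295): z_contact = 36.5 + 26.4 + 499.71 = 562.7 m.
Depth below ground = 585 − 562.7 = 22 m.

22 m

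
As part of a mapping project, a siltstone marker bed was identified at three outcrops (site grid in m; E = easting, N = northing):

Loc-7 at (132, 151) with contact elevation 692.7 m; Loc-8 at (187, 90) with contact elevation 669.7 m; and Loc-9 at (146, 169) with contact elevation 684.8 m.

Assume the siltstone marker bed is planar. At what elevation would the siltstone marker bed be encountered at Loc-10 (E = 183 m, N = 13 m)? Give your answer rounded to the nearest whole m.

676 m

Let the plane be z = a·E + b·N + c.
Loc-8−Loc-7: 55a − 61b = −23;  Loc-9−Loc-7: 14a + 18b = −7.9.
Solving gives a = −0.48585, b = −0.06101.
Then c = 692.7 − a·132 − b·151 = 766.04.
At (183, 13): z = −88.9 − 0.8 + 766.04 = 676.3 m.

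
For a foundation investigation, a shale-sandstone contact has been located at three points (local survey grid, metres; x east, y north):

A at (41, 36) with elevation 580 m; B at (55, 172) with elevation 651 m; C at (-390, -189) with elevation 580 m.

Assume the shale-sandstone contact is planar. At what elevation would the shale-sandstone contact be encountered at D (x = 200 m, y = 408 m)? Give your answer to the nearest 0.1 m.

739.4 m

Let the plane be z = a·x + b·y + c.
B−A: 14a + 136b = 71;  C−A: −431a − 225b = 0.
Solving gives a = −0.28801, b = 0.55171.
Then c = 580 − a·41 − b·36 = 571.95.
At (200, 408): z = −57.6 + 225.1 + 571.95 = 739.4 m.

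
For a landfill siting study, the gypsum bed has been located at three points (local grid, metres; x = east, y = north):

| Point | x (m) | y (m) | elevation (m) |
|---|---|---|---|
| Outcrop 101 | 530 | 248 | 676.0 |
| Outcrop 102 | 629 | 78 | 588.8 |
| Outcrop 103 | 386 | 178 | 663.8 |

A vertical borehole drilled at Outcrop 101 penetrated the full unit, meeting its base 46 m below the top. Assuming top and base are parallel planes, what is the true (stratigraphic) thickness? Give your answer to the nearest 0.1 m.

Let the plane be z = a·x + b·y + c.
Outcrop 102−Outcrop 101: 99a − 170b = −87.2;  Outcrop 103−Outcrop 101: −144a − 70b = −12.2.
Solving gives a = −0.12830, b = 0.43822.
|∇z| = √(a²+b²) = 0.45662, so dip δ = arctan(0.45662) = 24.54°.
True thickness = vertical thickness × cos δ = 46 × cos 24.54° = 41.8 m.

41.8 m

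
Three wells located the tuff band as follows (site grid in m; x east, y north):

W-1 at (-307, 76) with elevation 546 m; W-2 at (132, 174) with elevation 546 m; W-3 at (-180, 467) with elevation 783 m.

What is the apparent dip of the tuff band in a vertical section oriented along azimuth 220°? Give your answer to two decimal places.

22.14°

Let the plane be z = a·x + b·y + c.
W-2−W-1: 439a + 98b = 0;  W-3−W-1: 127a + 391b = 237.
Solving gives a = −0.14589, b = 0.65352.
Unit vector along 220° is (sin 220°, cos 220°) = (-0.6428, -0.7660).
Slope in that direction = a·(-0.6428) + b·(-0.7660) = −0.40685.
Apparent dip = arctan|0.40685| = 22.14° (true dip is 33.8°, so apparent ≤ true as expected).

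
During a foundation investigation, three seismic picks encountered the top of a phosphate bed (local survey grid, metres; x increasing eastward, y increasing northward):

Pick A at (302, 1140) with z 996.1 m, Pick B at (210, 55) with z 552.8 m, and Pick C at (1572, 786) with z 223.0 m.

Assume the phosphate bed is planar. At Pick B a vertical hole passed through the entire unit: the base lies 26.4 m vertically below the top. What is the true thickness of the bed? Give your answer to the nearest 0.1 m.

Let the plane be z = a·x + b·y + c.
Pick B−Pick A: −92a − 1085b = −443.3;  Pick C−Pick A: 1270a − 354b = −773.1.
Solving gives a = −0.48343, b = 0.44956.
|∇z| = √(a²+b²) = 0.66016, so dip δ = arctan(0.66016) = 33.43°.
True thickness = vertical thickness × cos δ = 26.4 × cos 33.43° = 22.0 m.

22.0 m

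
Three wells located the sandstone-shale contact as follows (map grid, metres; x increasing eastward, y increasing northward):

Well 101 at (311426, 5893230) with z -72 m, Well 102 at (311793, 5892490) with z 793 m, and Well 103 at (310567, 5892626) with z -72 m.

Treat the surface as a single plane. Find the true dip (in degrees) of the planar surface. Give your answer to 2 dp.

Let the plane be z = a·x + b·y + c.
Well 102−Well 101: 367a − 740b = 865;  Well 103−Well 101: −859a − 604b = 0.
Solving gives a = 0.60941, b = −0.86669.
Gradient magnitude |∇z| = √(a² + b²) = √(0.37137 + 0.75115) = 1.05949.
True dip = arctan(1.05949) = 46.65°, dipping toward NW (azimuth ≈ 325°).

46.65°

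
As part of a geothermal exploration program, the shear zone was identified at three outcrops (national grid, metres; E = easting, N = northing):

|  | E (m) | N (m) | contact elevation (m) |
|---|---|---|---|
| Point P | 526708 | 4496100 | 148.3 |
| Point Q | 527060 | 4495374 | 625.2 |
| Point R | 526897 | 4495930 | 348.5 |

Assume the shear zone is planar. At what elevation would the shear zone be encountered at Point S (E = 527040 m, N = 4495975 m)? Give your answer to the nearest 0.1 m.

455.8 m

Let the plane be z = a·E + b·N + c.
Point Q−Point P: 352a − 726b = 476.9;  Point R−Point P: 189a − 170b = 200.2.
Solving gives a = 0.830669217, b = −0.254138341.
Then c = 148.3 − a·526708 − b·4496100 = 705259.57.
At (527040, 4495975): z = 437795.9 − 1142599.6 + 705259.57 = 455.8 m.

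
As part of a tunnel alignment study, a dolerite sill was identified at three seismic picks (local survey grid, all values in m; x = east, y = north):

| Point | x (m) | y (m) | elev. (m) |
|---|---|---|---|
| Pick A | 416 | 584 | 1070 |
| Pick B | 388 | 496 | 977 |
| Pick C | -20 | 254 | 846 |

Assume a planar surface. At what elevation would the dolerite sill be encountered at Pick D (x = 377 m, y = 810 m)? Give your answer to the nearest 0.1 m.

1350.6 m

Two edge vectors: Pick A→Pick B = (-28, -88, -93), Pick A→Pick C = (-436, -330, -224).
Normal n = (Pick A→Pick B) × (Pick A→Pick C) = (-10978, 34276, -29128).
So ∂z/∂x = −n_x/n_z = −0.37689 and ∂z/∂y = −n_y/n_z = 1.17674.
Intercept c from Pick A: 1070 + 156.79 − 687.21 = 539.57.
At (377, 810): z = −142.1 + 953.2 + 539.57 = 1350.6 m.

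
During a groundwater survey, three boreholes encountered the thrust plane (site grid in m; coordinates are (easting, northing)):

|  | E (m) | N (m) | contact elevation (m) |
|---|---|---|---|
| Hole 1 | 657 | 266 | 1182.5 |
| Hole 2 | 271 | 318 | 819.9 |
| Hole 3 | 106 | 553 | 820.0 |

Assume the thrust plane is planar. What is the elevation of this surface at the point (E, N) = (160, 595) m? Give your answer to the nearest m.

907 m

Let the plane be z = a·E + b·N + c.
Hole 2−Hole 1: −386a + 52b = −362.6;  Hole 3−Hole 1: −551a + 287b = −362.5.
Solving gives a = 1.03758, b = 0.72894.
Then c = 1182.5 − a·657 − b·266 = 306.91.
At (160, 595): z = 166.0 + 433.7 + 306.91 = 906.6 m.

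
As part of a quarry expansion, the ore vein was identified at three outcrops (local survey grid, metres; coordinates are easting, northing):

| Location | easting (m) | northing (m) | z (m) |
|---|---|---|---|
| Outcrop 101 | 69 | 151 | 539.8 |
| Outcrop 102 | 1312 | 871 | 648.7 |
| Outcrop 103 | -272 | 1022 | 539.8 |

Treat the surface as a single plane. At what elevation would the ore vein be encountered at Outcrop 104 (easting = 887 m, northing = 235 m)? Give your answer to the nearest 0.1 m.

Two edge vectors: Outcrop 101→Outcrop 102 = (1243, 720, 108.9), Outcrop 101→Outcrop 103 = (-341, 871, 0).
Normal n = (Outcrop 101→Outcrop 102) × (Outcrop 101→Outcrop 103) = (-94851.9, -37134.9, 1328173).
So ∂z/∂easting = −n_x/n_z = 0.071415 and ∂z/∂northing = −n_y/n_z = 0.027959.
Intercept c from Outcrop 101: 539.8 − 4.93 − 4.22 = 530.65.
At (887, 235): z = 63.3 + 6.6 + 530.65 = 600.6 m.

600.6 m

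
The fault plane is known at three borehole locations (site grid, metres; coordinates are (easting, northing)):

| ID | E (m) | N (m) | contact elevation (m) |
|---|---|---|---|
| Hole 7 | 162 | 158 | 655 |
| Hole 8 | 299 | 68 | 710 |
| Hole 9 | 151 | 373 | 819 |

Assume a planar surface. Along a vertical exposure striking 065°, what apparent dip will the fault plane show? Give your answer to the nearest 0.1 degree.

Let the plane be z = a·E + b·N + c.
Hole 8−Hole 7: 137a − 90b = 55;  Hole 9−Hole 7: −11a + 215b = 164.
Solving gives a = 0.93395, b = 0.81057.
Unit vector along 065° is (sin 65°, cos 65°) = (0.9063, 0.4226).
Slope in that direction = a·(0.9063) + b·(0.4226) = 1.18901.
Apparent dip = arctan|1.18901| = 49.9° (true dip is 51.0°, so apparent ≤ true as expected).

49.9°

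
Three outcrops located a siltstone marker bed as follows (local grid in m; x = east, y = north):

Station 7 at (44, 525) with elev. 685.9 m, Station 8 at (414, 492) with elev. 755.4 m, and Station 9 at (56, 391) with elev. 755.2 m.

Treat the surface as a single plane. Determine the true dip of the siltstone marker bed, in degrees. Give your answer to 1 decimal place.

Two edge vectors: Station 7→Station 8 = (370, -33, 69.5), Station 7→Station 9 = (12, -134, 69.3).
Normal n = (Station 7→Station 8) × (Station 7→Station 9) = (7026.1, -24807, -49184).
So ∂z/∂x = −n_x/n_z = 0.14285 and ∂z/∂y = −n_y/n_z = −0.50437.
Gradient magnitude |∇z| = √(a² + b²) = √(0.02041 + 0.25439) = 0.52421.
True dip = arctan(0.52421) = 27.7°, dipping toward NNW (azimuth ≈ 344°).

27.7°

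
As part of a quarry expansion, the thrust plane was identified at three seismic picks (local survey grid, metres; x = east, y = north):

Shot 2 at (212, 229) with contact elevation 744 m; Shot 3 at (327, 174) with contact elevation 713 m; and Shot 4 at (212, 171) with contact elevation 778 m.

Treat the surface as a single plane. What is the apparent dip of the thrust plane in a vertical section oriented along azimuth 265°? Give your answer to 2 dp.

Let the plane be z = a·x + b·y + c.
Shot 3−Shot 2: 115a − 55b = −31;  Shot 4−Shot 2: 0a − 58b = 34.
Solving gives a = −0.54993, b = −0.58621.
Unit vector along 265° is (sin 265°, cos 265°) = (-0.9962, -0.0872).
Slope in that direction = a·(-0.9962) + b·(-0.0872) = 0.59892.
Apparent dip = arctan|0.59892| = 30.92° (true dip is 38.8°, so apparent ≤ true as expected).

30.92°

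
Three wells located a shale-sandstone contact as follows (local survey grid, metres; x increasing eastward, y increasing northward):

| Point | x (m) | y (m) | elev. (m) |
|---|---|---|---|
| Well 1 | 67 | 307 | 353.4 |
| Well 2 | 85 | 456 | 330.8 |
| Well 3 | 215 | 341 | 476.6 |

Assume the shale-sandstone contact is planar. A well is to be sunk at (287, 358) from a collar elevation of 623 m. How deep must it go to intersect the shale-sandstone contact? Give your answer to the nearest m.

87 m

Let the plane be z = a·x + b·y + c.
Well 2−Well 1: 18a + 149b = −22.6;  Well 3−Well 1: 148a + 34b = 123.2.
Solving gives a = 0.89203, b = −0.25944.
Then c = 353.4 − a·67 − b·307 = 373.28.
At (287, 358): z_contact = 256.0 − 92.9 + 373.28 = 536.4 m.
Depth below ground = 623 − 536.4 = 87 m.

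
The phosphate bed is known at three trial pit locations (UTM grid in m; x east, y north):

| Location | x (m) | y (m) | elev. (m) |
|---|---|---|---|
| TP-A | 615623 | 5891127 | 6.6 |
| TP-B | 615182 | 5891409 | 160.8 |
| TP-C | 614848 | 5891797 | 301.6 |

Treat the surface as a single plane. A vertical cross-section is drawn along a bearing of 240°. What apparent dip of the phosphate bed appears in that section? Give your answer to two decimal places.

Two edge vectors: TP-A→TP-B = (-441, 282, 154.2), TP-A→TP-C = (-775, 670, 295).
Normal n = (TP-A→TP-B) × (TP-A→TP-C) = (-20124, 10590, -76920).
So ∂z/∂x = −n_x/n_z = −0.26162 and ∂z/∂y = −n_y/n_z = 0.13768.
Unit vector along 240° is (sin 240°, cos 240°) = (-0.8660, -0.5000).
Slope in that direction = a·(-0.8660) + b·(-0.5000) = 0.15773.
Apparent dip = arctan|0.15773| = 8.96° (true dip is 16.5°, so apparent ≤ true as expected).

8.96°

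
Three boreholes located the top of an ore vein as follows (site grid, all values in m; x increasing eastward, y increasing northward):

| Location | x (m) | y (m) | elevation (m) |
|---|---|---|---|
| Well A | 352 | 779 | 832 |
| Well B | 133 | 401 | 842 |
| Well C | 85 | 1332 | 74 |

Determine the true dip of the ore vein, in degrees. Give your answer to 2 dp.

55.88°

Let the plane be z = a·x + b·y + c.
Well B−Well A: −219a − 378b = 10;  Well C−Well A: −267a + 553b = −758.
Solving gives a = 1.26555, b = −0.75967.
Gradient magnitude |∇z| = √(a² + b²) = √(1.60162 + 0.57710) = 1.47605.
True dip = arctan(1.47605) = 55.88°, dipping toward WNW (azimuth ≈ 301°).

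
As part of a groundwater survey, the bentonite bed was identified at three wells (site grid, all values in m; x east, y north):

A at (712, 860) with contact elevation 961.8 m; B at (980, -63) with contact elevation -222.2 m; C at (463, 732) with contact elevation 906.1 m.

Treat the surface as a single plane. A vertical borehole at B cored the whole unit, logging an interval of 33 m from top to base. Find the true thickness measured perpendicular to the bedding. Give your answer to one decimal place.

20.8 m

Two edge vectors: A→B = (268, -923, -1184), A→C = (-249, -128, -55.7).
Normal n = (A→B) × (A→C) = (-100140.9, 309743.6, -264131).
So ∂z/∂x = −n_x/n_z = −0.37913 and ∂z/∂y = −n_y/n_z = 1.17269.
|∇z| = √(a²+b²) = 1.23245, so dip δ = arctan(1.23245) = 50.94°.
True thickness = vertical thickness × cos δ = 33 × cos 50.94° = 20.8 m.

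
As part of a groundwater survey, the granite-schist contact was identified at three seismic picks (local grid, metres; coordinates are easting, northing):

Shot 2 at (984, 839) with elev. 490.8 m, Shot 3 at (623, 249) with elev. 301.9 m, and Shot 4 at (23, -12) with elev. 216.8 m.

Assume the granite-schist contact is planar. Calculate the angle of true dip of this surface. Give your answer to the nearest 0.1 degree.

17.6°

Two edge vectors: Shot 2→Shot 3 = (-361, -590, -188.9), Shot 2→Shot 4 = (-961, -851, -274).
Normal n = (Shot 2→Shot 3) × (Shot 2→Shot 4) = (906.1, 82618.9, -259779).
So ∂z/∂easting = −n_x/n_z = 0.00349 and ∂z/∂northing = −n_y/n_z = 0.31804.
Gradient magnitude |∇z| = √(a² + b²) = √(0.00001 + 0.10115) = 0.31805.
True dip = arctan(0.31805) = 17.6°, dipping toward S (azimuth ≈ 181°).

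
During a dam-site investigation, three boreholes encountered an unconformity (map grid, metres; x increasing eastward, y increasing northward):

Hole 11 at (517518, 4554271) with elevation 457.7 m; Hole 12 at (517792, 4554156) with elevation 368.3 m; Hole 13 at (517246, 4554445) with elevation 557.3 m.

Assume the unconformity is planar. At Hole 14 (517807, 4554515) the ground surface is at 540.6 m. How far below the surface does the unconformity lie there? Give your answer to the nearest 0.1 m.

Let the plane be z = a·x + b·y + c.
Hole 12−Hole 11: 274a − 115b = −89.4;  Hole 13−Hole 11: −272a + 174b = 99.6.
Solving gives a = −0.250158575, b = 0.181361308.
Then c = 457.7 − a·517518 − b·4554271 = −696049.28.
At (517807, 4554515): z_contact = −129533.86 + 826012.80 − 696049.28 = 429.66 m.
Depth below ground = 540.6 − 429.66 = 110.9 m.

110.9 m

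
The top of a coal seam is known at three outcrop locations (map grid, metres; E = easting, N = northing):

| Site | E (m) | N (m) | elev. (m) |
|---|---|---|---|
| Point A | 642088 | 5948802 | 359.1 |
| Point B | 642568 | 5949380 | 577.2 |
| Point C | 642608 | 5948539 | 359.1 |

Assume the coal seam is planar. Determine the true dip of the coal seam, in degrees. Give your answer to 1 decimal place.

Let the plane be z = a·E + b·N + c.
Point B−Point A: 480a + 578b = 218.1;  Point C−Point A: 520a − 263b = 0.
Solving gives a = 0.13440, b = 0.26573.
Gradient magnitude |∇z| = √(a² + b²) = √(0.01806 + 0.07061) = 0.29778.
True dip = arctan(0.29778) = 16.6°, dipping toward SSW (azimuth ≈ 207°).

16.6°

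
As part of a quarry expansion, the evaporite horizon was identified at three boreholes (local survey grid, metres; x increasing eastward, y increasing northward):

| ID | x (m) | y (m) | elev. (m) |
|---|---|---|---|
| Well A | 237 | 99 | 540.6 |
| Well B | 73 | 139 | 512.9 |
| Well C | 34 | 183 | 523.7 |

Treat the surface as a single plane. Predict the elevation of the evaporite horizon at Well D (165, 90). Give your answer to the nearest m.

515 m

Let the plane be z = a·x + b·y + c.
Well B−Well A: −164a + 40b = −27.7;  Well C−Well A: −203a + 84b = −16.9.
Solving gives a = 0.29187, b = 0.50415.
Then c = 540.6 − a·237 − b·99 = 421.52.
At (165, 90): z = 48.2 + 45.4 + 421.52 = 515.0 m.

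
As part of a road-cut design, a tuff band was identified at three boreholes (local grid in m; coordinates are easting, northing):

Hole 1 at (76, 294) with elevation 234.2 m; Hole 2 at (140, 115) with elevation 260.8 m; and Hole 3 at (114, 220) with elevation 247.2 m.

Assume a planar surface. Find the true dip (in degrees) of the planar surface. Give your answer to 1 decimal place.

Let the plane be z = a·easting + b·northing + c.
Hole 2−Hole 1: 64a − 179b = 26.6;  Hole 3−Hole 1: 38a − 74b = 13.
Solving gives a = 0.17357, b = −0.08654.
Gradient magnitude |∇z| = √(a² + b²) = √(0.03013 + 0.00749) = 0.19395.
True dip = arctan(0.19395) = 11.0°, dipping toward WNW (azimuth ≈ 297°).

11.0°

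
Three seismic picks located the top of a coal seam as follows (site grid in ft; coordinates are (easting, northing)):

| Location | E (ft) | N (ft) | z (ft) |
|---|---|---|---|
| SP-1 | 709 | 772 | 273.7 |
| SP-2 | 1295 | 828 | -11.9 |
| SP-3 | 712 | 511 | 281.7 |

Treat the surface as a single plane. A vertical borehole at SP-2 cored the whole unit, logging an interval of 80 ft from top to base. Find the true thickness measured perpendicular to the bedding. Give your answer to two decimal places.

Let the plane be z = a·E + b·N + c.
SP-2−SP-1: 586a + 56b = −285.6;  SP-3−SP-1: 3a − 261b = 8.
Solving gives a = −0.48391, b = −0.03621.
|∇z| = √(a²+b²) = 0.48526, so dip δ = arctan(0.48526) = 25.89°.
True thickness = vertical thickness × cos δ = 80 × cos 25.89° = 71.97 ft.

71.97 ft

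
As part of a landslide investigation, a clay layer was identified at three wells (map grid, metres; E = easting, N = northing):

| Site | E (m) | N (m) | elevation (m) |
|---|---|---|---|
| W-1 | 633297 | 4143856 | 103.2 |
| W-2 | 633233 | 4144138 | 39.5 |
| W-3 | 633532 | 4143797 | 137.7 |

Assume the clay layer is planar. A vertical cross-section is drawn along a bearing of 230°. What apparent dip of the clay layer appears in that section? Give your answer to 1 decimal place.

3.3°

Let the plane be z = a·E + b·N + c.
W-2−W-1: −64a + 282b = −63.7;  W-3−W-1: 235a − 59b = 34.5.
Solving gives a = 0.09554, b = −0.20420.
Unit vector along 230° is (sin 230°, cos 230°) = (-0.7660, -0.6428).
Slope in that direction = a·(-0.7660) + b·(-0.6428) = 0.05807.
Apparent dip = arctan|0.05807| = 3.3° (true dip is 12.7°, so apparent ≤ true as expected).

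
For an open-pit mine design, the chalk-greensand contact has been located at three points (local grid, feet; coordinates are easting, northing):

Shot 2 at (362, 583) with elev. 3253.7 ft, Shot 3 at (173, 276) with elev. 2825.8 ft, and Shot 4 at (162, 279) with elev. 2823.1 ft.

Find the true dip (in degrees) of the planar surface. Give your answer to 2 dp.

49.99°

Two edge vectors: Shot 2→Shot 3 = (-189, -307, -427.9), Shot 2→Shot 4 = (-200, -304, -430.6).
Normal n = (Shot 2→Shot 3) × (Shot 2→Shot 4) = (2112.6, 4196.6, -3944).
So ∂z/∂easting = −n_x/n_z = 0.53565 and ∂z/∂northing = −n_y/n_z = 1.06405.
Gradient magnitude |∇z| = √(a² + b²) = √(0.28692 + 1.13220) = 1.19127.
True dip = arctan(1.19127) = 49.99°, dipping toward SSW (azimuth ≈ 207°).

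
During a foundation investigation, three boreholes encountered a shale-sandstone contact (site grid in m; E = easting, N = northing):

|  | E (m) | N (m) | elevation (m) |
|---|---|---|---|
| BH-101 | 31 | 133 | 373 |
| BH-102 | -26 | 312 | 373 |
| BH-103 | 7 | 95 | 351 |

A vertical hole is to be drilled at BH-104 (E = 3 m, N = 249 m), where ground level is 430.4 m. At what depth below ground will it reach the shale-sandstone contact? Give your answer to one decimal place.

52.0 m

Two edge vectors: BH-101→BH-102 = (-57, 179, 0), BH-101→BH-103 = (-24, -38, -22).
Normal n = (BH-101→BH-102) × (BH-101→BH-103) = (-3938, -1254, 6462).
So ∂z/∂E = −n_x/n_z = 0.60941 and ∂z/∂N = −n_y/n_z = 0.19406.
Intercept c from BH-101: 373 − 18.89 − 25.81 = 328.30.
At (3, 249): z_contact = 1.83 + 48.32 + 328.30 = 378.45 m.
Depth below ground = 430.4 − 378.45 = 52.0 m.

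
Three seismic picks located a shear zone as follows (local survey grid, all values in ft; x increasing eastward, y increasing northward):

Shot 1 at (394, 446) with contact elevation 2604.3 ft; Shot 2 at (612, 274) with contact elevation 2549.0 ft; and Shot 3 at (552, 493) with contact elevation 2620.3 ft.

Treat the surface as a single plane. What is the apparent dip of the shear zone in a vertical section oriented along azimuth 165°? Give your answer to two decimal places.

Two edge vectors: Shot 1→Shot 2 = (218, -172, -55.3), Shot 1→Shot 3 = (158, 47, 16).
Normal n = (Shot 1→Shot 2) × (Shot 1→Shot 3) = (-152.9, -12225.4, 37422).
So ∂z/∂x = −n_x/n_z = 0.00409 and ∂z/∂y = −n_y/n_z = 0.32669.
Unit vector along 165° is (sin 165°, cos 165°) = (0.2588, -0.9659).
Slope in that direction = a·(0.2588) + b·(-0.9659) = −0.31450.
Apparent dip = arctan|0.31450| = 17.46° (true dip is 18.1°, so apparent ≤ true as expected).

17.46°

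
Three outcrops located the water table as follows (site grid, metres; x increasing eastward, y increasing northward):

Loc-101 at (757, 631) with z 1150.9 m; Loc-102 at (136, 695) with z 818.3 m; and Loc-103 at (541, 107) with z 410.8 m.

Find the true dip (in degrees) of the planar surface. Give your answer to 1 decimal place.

52.8°

Two edge vectors: Loc-101→Loc-102 = (-621, 64, -332.6), Loc-101→Loc-103 = (-216, -524, -740.1).
Normal n = (Loc-101→Loc-102) × (Loc-101→Loc-103) = (-221648.8, -387760.5, 339228).
So ∂z/∂x = −n_x/n_z = 0.65339 and ∂z/∂y = −n_y/n_z = 1.14307.
Gradient magnitude |∇z| = √(a² + b²) = √(0.42692 + 1.30660) = 1.31663.
True dip = arctan(1.31663) = 52.8°, dipping toward SSW (azimuth ≈ 210°).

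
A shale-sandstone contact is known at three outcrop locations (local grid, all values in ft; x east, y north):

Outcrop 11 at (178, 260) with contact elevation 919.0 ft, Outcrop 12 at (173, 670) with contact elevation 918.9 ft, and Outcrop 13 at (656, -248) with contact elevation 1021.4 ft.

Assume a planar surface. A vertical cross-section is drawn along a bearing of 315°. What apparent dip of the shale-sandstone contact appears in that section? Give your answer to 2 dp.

Let the plane be z = a·x + b·y + c.
Outcrop 12−Outcrop 11: −5a + 410b = −0.1;  Outcrop 13−Outcrop 11: 478a − 508b = 102.4.
Solving gives a = 0.21678, b = 0.00240.
Unit vector along 315° is (sin 315°, cos 315°) = (-0.7071, 0.7071).
Slope in that direction = a·(-0.7071) + b·(0.7071) = −0.15159.
Apparent dip = arctan|0.15159| = 8.62° (true dip is 12.2°, so apparent ≤ true as expected).

8.62°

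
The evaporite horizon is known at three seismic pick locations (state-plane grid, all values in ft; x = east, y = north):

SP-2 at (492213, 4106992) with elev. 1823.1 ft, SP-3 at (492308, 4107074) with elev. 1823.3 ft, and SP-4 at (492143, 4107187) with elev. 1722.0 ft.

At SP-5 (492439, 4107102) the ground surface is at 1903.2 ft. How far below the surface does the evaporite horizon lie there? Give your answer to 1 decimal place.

Two edge vectors: SP-2→SP-3 = (95, 82, 0.2), SP-2→SP-4 = (-70, 195, -101.1).
Normal n = (SP-2→SP-3) × (SP-2→SP-4) = (-8329.2, 9590.5, 24265).
So ∂z/∂x = −n_x/n_z = 0.343259839 and ∂z/∂y = −n_y/n_z = −0.395240058.
Intercept c from SP-2: 1823.1 − 168956.96 + 1623247.76 = 1456113.90.
At (492439, 4107102): z_contact = 169034.53 − 1623291.23 + 1456113.90 = 1857.20 ft.
Depth below ground = 1903.2 − 1857.20 = 46.0 ft.

46.0 ft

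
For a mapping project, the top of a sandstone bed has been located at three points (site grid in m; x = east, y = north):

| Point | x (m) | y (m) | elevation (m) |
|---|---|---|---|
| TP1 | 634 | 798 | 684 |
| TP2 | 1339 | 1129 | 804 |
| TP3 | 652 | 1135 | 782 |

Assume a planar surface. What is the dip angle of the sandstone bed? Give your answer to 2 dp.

Two edge vectors: TP1→TP2 = (705, 331, 120), TP1→TP3 = (18, 337, 98).
Normal n = (TP1→TP2) × (TP1→TP3) = (-8002, -66930, 231627).
So ∂z/∂x = −n_x/n_z = 0.03455 and ∂z/∂y = −n_y/n_z = 0.28896.
Gradient magnitude |∇z| = √(a² + b²) = √(0.00119 + 0.08350) = 0.29101.
True dip = arctan(0.29101) = 16.23°, dipping toward S (azimuth ≈ 187°).

16.23°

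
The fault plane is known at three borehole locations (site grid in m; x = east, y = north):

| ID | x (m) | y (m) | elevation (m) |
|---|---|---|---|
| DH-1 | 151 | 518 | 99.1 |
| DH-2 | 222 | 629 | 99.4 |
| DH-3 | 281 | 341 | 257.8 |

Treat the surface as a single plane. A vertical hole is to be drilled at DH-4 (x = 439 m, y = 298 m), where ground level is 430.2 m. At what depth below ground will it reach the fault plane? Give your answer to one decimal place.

51.1 m

Two edge vectors: DH-1→DH-2 = (71, 111, 0.3), DH-1→DH-3 = (130, -177, 158.7).
Normal n = (DH-1→DH-2) × (DH-1→DH-3) = (17668.8, -11228.7, -26997).
So ∂z/∂x = −n_x/n_z = 0.65447 and ∂z/∂y = −n_y/n_z = −0.41592.
Intercept c from DH-1: 99.1 − 98.83 + 215.45 = 215.72.
At (439, 298): z_contact = 287.31 − 123.95 + 215.72 = 379.09 m.
Depth below ground = 430.2 − 379.09 = 51.1 m.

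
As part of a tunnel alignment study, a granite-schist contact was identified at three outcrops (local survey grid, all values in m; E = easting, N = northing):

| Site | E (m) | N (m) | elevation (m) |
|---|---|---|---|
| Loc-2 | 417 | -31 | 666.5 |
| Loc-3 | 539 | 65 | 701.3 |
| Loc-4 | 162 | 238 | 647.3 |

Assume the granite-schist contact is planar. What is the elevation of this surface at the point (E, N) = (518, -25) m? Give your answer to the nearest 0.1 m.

686.9 m

Let the plane be z = a·E + b·N + c.
Loc-3−Loc-2: 122a + 96b = 34.8;  Loc-4−Loc-2: −255a + 269b = −19.2.
Solving gives a = 0.19555, b = 0.11399.
Then c = 666.5 − a·417 − b·-31 = 588.49.
At (518, -25): z = 101.3 − 2.8 + 588.49 = 686.9 m.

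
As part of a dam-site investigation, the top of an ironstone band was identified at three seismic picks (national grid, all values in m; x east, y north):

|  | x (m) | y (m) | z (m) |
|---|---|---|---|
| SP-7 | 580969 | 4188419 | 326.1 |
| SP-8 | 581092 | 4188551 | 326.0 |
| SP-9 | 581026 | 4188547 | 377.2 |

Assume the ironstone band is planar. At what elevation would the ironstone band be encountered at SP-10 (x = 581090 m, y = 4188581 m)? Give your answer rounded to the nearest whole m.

Let the plane be z = a·x + b·y + c.
SP-8−SP-7: 123a + 132b = −0.1;  SP-9−SP-7: 57a + 128b = 51.1.
Solving gives a = −0.82214112, b = 0.76532847.
Then c = 326.1 − a·580969 − b·4188419 = −2727551.69.
At (581090, 4188581): z = −477738.0 + 3205640.3 − 2727551.69 = 350.6 m.

351 m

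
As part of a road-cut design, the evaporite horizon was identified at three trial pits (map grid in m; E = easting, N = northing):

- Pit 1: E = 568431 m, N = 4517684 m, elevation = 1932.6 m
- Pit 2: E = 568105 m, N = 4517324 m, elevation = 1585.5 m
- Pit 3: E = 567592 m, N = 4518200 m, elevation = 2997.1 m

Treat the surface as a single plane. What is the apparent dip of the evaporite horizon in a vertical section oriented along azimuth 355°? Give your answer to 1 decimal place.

54.3°

Let the plane be z = a·E + b·N + c.
Pit 2−Pit 1: −326a − 360b = −347.1;  Pit 3−Pit 1: −839a + 516b = 1064.5.
Solving gives a = −0.43405, b = 1.35723.
Unit vector along 355° is (sin 355°, cos 355°) = (-0.0872, 0.9962).
Slope in that direction = a·(-0.0872) + b·(0.9962) = 1.38989.
Apparent dip = arctan|1.38989| = 54.3° (true dip is 54.9°, so apparent ≤ true as expected).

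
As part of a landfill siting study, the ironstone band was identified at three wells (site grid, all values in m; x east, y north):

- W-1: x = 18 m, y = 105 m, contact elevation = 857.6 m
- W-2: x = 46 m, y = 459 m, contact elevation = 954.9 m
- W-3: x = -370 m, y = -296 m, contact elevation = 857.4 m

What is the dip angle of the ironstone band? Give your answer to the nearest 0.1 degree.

Let the plane be z = a·x + b·y + c.
W-2−W-1: 28a + 354b = 97.3;  W-3−W-1: −388a − 401b = −0.2.
Solving gives a = −0.30880, b = 0.29928.
Gradient magnitude |∇z| = √(a² + b²) = √(0.09535 + 0.08957) = 0.43003.
True dip = arctan(0.43003) = 23.3°, dipping toward SE (azimuth ≈ 134°).

23.3°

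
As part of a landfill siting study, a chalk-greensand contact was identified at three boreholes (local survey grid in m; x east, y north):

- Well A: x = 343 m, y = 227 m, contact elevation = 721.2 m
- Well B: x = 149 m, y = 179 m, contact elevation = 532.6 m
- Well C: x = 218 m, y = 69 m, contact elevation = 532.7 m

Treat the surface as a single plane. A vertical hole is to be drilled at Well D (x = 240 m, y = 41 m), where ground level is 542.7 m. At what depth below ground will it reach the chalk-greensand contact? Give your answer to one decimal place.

6.2 m

Two edge vectors: Well A→Well B = (-194, -48, -188.6), Well A→Well C = (-125, -158, -188.5).
Normal n = (Well A→Well B) × (Well A→Well C) = (-20750.8, -12994, 24652).
So ∂z/∂x = −n_x/n_z = 0.84175 and ∂z/∂y = −n_y/n_z = 0.52710.
Intercept c from Well A: 721.2 − 288.72 − 119.65 = 312.83.
At (240, 41): z_contact = 202.02 + 21.61 + 312.83 = 536.46 m.
Depth below ground = 542.7 − 536.46 = 6.2 m.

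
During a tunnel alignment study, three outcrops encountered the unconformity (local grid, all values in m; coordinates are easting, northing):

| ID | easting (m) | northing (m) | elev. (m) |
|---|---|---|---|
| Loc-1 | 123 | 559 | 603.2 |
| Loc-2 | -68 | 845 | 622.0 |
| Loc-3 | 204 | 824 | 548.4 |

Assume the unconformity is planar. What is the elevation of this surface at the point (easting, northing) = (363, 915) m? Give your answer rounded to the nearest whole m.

Let the plane be z = a·easting + b·northing + c.
Loc-2−Loc-1: −191a + 286b = 18.8;  Loc-3−Loc-1: 81a + 265b = −54.8.
Solving gives a = −0.27995, b = −0.12122.
Then c = 603.2 − a·123 − b·559 = 705.40.
At (363, 915): z = −101.6 − 110.9 + 705.40 = 492.9 m.

493 m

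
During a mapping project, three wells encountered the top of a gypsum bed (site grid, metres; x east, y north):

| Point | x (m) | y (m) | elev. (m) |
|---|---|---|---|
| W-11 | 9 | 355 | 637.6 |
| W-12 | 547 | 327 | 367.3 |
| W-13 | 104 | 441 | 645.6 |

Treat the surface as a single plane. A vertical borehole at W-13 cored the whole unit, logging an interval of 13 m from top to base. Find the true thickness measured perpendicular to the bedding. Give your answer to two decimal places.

Let the plane be z = a·x + b·y + c.
W-12−W-11: 538a − 28b = −270.3;  W-13−W-11: 95a + 86b = 8.
Solving gives a = −0.47052, b = 0.61279.
|∇z| = √(a²+b²) = 0.77259, so dip δ = arctan(0.77259) = 37.69°.
True thickness = vertical thickness × cos δ = 13 × cos 37.69° = 10.29 m.

10.29 m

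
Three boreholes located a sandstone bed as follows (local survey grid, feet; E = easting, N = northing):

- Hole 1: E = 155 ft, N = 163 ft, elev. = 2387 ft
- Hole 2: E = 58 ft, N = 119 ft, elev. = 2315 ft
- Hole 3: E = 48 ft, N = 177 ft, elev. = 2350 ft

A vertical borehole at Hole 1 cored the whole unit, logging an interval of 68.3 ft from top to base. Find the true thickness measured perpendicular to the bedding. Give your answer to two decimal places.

53.19 ft

Let the plane be z = a·E + b·N + c.
Hole 2−Hole 1: −97a − 44b = −72;  Hole 3−Hole 1: −107a + 14b = −37.
Solving gives a = 0.43455, b = 0.67837.
|∇z| = √(a²+b²) = 0.80562, so dip δ = arctan(0.80562) = 38.86°.
True thickness = vertical thickness × cos δ = 68.3 × cos 38.86° = 53.19 ft.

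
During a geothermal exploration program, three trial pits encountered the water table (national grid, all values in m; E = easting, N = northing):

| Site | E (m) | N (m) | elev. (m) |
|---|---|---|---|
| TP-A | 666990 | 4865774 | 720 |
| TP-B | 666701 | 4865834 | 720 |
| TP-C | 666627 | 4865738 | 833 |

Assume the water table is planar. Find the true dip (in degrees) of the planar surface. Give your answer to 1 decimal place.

Two edge vectors: TP-A→TP-B = (-289, 60, 0), TP-A→TP-C = (-363, -36, 113).
Normal n = (TP-A→TP-B) × (TP-A→TP-C) = (6780, 32657, 32184).
So ∂z/∂E = −n_x/n_z = −0.21066 and ∂z/∂N = −n_y/n_z = −1.01470.
Gradient magnitude |∇z| = √(a² + b²) = √(0.04438 + 1.02961) = 1.03633.
True dip = arctan(1.03633) = 46.0°, dipping toward NNE (azimuth ≈ 012°).

46.0°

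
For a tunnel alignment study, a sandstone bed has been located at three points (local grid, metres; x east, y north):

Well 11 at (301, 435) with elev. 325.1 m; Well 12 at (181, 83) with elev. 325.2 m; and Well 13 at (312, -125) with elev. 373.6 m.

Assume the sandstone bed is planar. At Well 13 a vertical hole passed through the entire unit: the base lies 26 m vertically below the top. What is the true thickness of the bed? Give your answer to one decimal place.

Let the plane be z = a·x + b·y + c.
Well 12−Well 11: −120a − 352b = 0.1;  Well 13−Well 11: 11a − 560b = 48.5.
Solving gives a = 0.23942, b = −0.08190.
|∇z| = √(a²+b²) = 0.25304, so dip δ = arctan(0.25304) = 14.20°.
True thickness = vertical thickness × cos δ = 26 × cos 14.20° = 25.2 m.

25.2 m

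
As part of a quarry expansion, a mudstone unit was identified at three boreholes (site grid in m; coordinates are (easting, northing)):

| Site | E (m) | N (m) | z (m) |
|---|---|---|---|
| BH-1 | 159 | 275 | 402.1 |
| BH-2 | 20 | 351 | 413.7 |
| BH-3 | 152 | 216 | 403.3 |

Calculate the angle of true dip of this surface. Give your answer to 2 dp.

5.11°

Let the plane be z = a·E + b·N + c.
BH-2−BH-1: −139a + 76b = 11.6;  BH-3−BH-1: −7a − 59b = 1.2.
Solving gives a = −0.08881, b = −0.00980.
Gradient magnitude |∇z| = √(a² + b²) = √(0.00789 + 0.00010) = 0.08935.
True dip = arctan(0.08935) = 5.11°, dipping toward E (azimuth ≈ 084°).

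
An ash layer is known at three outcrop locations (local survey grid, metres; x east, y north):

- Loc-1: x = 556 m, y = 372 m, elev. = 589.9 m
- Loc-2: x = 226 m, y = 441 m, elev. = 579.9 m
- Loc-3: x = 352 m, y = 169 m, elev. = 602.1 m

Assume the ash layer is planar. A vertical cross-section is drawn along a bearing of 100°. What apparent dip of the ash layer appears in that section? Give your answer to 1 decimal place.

Two edge vectors: Loc-1→Loc-2 = (-330, 69, -10), Loc-1→Loc-3 = (-204, -203, 12.2).
Normal n = (Loc-1→Loc-2) × (Loc-1→Loc-3) = (-1188.2, 6066, 81066).
So ∂z/∂x = −n_x/n_z = 0.01466 and ∂z/∂y = −n_y/n_z = −0.07483.
Unit vector along 100° is (sin 100°, cos 100°) = (0.9848, -0.1736).
Slope in that direction = a·(0.9848) + b·(-0.1736) = 0.02743.
Apparent dip = arctan|0.02743| = 1.6° (true dip is 4.4°, so apparent ≤ true as expected).

1.6°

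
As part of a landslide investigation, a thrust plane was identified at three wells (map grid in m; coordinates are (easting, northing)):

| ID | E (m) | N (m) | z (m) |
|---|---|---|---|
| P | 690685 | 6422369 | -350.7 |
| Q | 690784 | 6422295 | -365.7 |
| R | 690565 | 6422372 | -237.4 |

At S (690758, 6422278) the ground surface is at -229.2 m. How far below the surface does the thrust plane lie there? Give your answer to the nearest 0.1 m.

92.6 m

Let the plane be z = a·E + b·N + c.
Q−P: 99a − 74b = −15;  R−P: −120a + 3b = 113.3.
Solving gives a = −0.971595013, b = −1.097133869.
Then c = -350.7 − a·690685 − b·6422369 = 7716913.95.
At (690758, 6422278): z_contact = −671137.03 − 7046098.71 + 7716913.95 = -321.79 m.
Depth below ground = -229.2 − (-321.79) = 92.6 m.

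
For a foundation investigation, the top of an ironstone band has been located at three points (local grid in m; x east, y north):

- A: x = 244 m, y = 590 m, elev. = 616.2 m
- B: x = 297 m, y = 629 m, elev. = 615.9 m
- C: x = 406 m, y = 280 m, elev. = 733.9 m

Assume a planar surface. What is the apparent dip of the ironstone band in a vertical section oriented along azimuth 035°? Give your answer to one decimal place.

6.4°

Let the plane be z = a·x + b·y + c.
B−A: 53a + 39b = −0.3;  C−A: 162a − 310b = 117.7.
Solving gives a = 0.19770, b = −0.27636.
Unit vector along 035° is (sin 35°, cos 35°) = (0.5736, 0.8192).
Slope in that direction = a·(0.5736) + b·(0.8192) = −0.11299.
Apparent dip = arctan|0.11299| = 6.4° (true dip is 18.8°, so apparent ≤ true as expected).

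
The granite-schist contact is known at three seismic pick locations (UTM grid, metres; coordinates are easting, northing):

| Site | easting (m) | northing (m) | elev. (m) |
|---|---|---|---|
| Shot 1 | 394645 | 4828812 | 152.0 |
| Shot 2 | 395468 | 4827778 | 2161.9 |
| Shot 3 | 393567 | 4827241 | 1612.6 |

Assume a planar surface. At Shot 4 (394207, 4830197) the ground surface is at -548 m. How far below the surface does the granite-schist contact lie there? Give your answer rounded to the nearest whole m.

Let the plane be z = a·easting + b·northing + c.
Shot 2−Shot 1: 823a − 1034b = 2009.9;  Shot 3−Shot 1: −1078a − 1571b = 1460.6.
Solving gives a = 0.68420949, b = −1.39922204.
Then c = 152 − a·394645 − b·4828812 = 6486712.33.
At (394207, 4830197): z_contact = 269720.2 − 6758518.1 + 6486712.33 = -2085.6 m.
Depth below ground = -548 − (-2085.6) = 1538 m.

1538 m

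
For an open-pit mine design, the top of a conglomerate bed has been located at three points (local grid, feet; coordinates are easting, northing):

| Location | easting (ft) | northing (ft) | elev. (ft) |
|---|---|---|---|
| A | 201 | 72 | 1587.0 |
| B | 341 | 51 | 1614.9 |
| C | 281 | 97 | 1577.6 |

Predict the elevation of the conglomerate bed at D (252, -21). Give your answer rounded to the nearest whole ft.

Let the plane be z = a·easting + b·northing + c.
B−A: 140a − 21b = 27.9;  C−A: 80a + 25b = −9.4.
Solving gives a = 0.09654, b = −0.68494.
Then c = 1587 − a·201 − b·72 = 1616.91.
At (252, -21): z = 24.3 + 14.4 + 1616.91 = 1655.6 ft.

1656 ft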